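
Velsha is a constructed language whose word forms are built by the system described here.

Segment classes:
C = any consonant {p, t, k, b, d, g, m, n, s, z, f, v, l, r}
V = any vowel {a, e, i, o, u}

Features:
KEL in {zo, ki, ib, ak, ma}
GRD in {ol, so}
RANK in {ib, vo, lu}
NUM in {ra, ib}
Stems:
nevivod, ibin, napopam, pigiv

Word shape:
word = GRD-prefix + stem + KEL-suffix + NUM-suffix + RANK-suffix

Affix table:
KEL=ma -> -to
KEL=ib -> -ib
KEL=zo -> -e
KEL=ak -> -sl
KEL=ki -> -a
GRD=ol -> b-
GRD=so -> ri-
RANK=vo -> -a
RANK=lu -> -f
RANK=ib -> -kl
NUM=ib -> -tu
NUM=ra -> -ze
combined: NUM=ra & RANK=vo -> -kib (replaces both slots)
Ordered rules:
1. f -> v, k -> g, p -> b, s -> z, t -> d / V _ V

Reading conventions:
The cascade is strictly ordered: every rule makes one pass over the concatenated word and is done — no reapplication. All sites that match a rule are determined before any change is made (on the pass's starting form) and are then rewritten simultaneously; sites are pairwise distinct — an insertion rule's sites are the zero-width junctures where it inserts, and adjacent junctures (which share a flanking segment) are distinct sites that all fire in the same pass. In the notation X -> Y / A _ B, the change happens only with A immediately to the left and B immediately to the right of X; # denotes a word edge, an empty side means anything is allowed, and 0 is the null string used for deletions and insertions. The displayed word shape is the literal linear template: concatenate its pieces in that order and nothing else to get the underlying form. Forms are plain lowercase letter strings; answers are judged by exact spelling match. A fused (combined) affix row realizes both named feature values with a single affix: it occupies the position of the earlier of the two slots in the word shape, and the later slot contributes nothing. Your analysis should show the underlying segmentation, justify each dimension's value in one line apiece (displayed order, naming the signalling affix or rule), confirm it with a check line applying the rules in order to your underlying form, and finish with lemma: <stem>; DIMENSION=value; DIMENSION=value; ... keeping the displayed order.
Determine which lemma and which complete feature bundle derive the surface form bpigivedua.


underlying: b-pigiv-e-tu-a
KEL=zo - signalled by the affix -e
GRD=ol - signalled by the affix b-
RANK=vo - signalled by the affix -a
NUM=ib - signalled by the affix -tu
check: bpigivetua -> bpigivedua
lemma: pigiv; KEL=zo; GRD=ol; RANK=vo; NUM=ib


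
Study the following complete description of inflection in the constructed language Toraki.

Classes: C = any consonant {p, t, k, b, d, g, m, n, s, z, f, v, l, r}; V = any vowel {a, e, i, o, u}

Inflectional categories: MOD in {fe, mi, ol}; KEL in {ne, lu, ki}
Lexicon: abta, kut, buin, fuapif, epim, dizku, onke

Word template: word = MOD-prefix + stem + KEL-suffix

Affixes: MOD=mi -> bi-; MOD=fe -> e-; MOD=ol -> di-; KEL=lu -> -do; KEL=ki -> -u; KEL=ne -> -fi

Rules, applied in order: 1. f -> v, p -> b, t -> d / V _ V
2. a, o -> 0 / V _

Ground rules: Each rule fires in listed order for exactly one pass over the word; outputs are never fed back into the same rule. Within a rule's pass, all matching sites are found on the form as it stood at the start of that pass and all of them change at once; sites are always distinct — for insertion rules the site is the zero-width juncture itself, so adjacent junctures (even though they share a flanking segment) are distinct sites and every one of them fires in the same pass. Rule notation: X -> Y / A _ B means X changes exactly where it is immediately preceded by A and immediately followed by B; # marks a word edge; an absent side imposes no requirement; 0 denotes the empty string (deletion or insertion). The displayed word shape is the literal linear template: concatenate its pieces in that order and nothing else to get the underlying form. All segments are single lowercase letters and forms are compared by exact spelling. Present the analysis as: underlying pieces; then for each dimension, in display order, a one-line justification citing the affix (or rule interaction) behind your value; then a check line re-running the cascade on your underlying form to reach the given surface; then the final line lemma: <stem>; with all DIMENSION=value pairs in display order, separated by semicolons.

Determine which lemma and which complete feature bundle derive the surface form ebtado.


underlying: e-abta-do
MOD=fe - signalled by the affix e-
KEL=lu - signalled by the affix -do
check: eabtado -> eabtado -> ebtado
lemma: abta; MOD=fe; KEL=lu


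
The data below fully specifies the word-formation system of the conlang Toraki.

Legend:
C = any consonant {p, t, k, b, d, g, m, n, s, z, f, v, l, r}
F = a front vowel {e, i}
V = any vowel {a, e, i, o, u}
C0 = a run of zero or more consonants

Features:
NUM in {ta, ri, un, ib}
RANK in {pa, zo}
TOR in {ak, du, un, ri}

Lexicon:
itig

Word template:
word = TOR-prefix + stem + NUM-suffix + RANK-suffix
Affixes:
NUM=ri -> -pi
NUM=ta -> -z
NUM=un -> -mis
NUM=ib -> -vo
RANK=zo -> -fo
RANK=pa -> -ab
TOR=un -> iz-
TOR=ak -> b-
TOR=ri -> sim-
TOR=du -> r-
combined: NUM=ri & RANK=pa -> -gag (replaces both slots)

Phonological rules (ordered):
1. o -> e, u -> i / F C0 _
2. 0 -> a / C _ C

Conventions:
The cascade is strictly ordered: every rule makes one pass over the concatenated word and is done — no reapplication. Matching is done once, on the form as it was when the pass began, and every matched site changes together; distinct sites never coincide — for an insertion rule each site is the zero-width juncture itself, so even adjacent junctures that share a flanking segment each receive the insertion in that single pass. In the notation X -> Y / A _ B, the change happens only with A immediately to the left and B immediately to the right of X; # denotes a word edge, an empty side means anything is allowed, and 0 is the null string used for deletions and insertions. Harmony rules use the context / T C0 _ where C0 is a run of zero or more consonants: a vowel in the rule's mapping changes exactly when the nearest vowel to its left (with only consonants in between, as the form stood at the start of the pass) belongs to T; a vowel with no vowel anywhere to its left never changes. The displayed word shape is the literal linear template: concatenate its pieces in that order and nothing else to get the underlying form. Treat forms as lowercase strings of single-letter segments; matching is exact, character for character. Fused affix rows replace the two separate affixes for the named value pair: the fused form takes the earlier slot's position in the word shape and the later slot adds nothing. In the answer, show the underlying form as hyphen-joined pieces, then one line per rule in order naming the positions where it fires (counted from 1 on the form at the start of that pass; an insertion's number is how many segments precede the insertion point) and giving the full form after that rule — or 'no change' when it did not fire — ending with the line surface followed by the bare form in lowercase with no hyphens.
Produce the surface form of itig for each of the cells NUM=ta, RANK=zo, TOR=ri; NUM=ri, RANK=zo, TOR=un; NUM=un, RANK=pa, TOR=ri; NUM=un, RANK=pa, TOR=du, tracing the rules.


cell NUM=ta, RANK=zo, TOR=ri:
underlying: sim-itig-z-fo
1. o -> e, u -> i / F C0 _: fires at position(s) 10: simitigzfe
2. 0 -> a / C _ C: inserts after position(s) 7, 8: simitigazafe
surface: simitigazafe

cell NUM=ri, RANK=zo, TOR=un:
underlying: iz-itig-pi-fo
1. o -> e, u -> i / F C0 _: fires at position(s) 10: izitigpife
2. 0 -> a / C _ C: inserts after position(s) 6: izitigapife
surface: izitigapife

cell NUM=un, RANK=pa, TOR=ri:
underlying: sim-itig-mis-ab
1. o -> e, u -> i / F C0 _: no change
2. 0 -> a / C _ C: inserts after position(s) 7: simitigamisab
surface: simitigamisab

cell NUM=un, RANK=pa, TOR=du:
underlying: r-itig-mis-ab
1. o -> e, u -> i / F C0 _: no change
2. 0 -> a / C _ C: inserts after position(s) 5: ritigamisab
surface: ritigamisab


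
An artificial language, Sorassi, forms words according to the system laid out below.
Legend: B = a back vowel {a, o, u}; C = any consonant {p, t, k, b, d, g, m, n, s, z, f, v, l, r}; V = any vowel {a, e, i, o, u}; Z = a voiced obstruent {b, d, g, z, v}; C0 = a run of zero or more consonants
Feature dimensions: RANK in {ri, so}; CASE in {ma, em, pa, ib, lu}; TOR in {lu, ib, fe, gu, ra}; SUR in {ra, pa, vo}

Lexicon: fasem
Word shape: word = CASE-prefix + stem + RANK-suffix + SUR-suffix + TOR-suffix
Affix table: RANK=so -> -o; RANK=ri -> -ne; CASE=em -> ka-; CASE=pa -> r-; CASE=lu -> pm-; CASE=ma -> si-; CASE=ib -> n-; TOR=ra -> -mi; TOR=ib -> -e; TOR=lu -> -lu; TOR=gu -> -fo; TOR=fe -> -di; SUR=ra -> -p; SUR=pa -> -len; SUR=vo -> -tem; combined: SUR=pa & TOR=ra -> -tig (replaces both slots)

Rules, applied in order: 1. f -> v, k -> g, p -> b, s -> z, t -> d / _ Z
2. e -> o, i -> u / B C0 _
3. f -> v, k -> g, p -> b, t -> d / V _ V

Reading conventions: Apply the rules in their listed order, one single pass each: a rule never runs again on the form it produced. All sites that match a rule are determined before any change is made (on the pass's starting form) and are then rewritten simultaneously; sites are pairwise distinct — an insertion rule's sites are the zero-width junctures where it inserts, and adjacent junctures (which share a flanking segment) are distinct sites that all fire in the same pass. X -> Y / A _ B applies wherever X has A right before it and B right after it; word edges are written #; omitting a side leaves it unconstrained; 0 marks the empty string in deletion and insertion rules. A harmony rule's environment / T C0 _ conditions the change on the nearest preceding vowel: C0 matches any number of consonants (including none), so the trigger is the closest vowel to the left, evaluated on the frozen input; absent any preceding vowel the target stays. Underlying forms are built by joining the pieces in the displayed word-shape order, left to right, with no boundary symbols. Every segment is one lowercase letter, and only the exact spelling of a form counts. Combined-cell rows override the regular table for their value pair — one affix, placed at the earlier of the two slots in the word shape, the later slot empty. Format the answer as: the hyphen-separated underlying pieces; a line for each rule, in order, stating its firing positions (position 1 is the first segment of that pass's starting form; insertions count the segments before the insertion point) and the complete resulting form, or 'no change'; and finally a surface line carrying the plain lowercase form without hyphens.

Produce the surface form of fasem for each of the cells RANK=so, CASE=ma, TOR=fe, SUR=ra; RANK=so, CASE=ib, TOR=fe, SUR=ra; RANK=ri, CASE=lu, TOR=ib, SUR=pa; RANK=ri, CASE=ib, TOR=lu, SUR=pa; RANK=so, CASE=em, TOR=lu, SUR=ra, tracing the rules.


cell RANK=so, CASE=ma, TOR=fe, SUR=ra:
underlying: si-fasem-o-p-di
1. f -> v, k -> g, p -> b, s -> z, t -> d / _ Z: fires at position(s) 9: sifasemobdi
2. e -> o, i -> u / B C0 _: fires at position(s) 6, 11: sifasomobdu
3. f -> v, k -> g, p -> b, t -> d / V _ V: fires at position(s) 3: sivasomobdu
surface: sivasomobdu

cell RANK=so, CASE=ib, TOR=fe, SUR=ra:
underlying: n-fasem-o-p-di
1. f -> v, k -> g, p -> b, s -> z, t -> d / _ Z: fires at position(s) 8: nfasemobdi
2. e -> o, i -> u / B C0 _: fires at position(s) 5, 10: nfasomobdu
3. f -> v, k -> g, p -> b, t -> d / V _ V: no change
surface: nfasomobdu

cell RANK=ri, CASE=lu, TOR=ib, SUR=pa:
underlying: pm-fasem-ne-len-e
1. f -> v, k -> g, p -> b, s -> z, t -> d / _ Z: no change
2. e -> o, i -> u / B C0 _: fires at position(s) 6: pmfasomnelene
3. f -> v, k -> g, p -> b, t -> d / V _ V: no change
surface: pmfasomnelene

cell RANK=ri, CASE=ib, TOR=lu, SUR=pa:
underlying: n-fasem-ne-len-lu
1. f -> v, k -> g, p -> b, s -> z, t -> d / _ Z: no change
2. e -> o, i -> u / B C0 _: fires at position(s) 5: nfasomnelenlu
3. f -> v, k -> g, p -> b, t -> d / V _ V: no change
surface: nfasomnelenlu

cell RANK=so, CASE=em, TOR=lu, SUR=ra:
underlying: ka-fasem-o-p-lu
1. f -> v, k -> g, p -> b, s -> z, t -> d / _ Z: no change
2. e -> o, i -> u / B C0 _: fires at position(s) 6: kafasomoplu
3. f -> v, k -> g, p -> b, t -> d / V _ V: fires at position(s) 3: kavasomoplu
surface: kavasomoplu


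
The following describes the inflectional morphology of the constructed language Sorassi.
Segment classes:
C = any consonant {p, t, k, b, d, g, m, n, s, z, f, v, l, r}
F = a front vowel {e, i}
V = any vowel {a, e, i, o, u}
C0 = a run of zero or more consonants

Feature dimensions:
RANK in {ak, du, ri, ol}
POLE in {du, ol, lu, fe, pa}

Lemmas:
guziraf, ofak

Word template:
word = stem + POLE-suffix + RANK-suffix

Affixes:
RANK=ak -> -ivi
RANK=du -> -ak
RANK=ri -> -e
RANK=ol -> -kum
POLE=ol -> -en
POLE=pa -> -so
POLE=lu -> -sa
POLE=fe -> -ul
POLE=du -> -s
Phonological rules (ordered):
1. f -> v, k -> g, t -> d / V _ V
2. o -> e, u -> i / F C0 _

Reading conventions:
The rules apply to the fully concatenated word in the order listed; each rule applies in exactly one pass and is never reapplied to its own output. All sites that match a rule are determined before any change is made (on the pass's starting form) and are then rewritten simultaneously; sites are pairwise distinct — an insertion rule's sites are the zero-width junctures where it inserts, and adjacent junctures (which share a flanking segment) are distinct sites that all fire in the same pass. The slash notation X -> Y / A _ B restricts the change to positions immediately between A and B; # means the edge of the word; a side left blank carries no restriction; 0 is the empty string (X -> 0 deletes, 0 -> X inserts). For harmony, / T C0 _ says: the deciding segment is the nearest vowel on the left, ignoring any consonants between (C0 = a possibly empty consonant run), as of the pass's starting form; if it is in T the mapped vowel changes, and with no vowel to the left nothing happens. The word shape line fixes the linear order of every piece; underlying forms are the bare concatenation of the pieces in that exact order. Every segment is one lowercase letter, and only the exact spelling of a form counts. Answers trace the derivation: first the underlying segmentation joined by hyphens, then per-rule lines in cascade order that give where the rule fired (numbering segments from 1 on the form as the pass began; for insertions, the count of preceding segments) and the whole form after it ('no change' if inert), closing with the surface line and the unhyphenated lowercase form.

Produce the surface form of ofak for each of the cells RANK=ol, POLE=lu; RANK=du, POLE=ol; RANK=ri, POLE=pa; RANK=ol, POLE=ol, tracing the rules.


cell RANK=ol, POLE=lu:
underlying: ofak-sa-kum
1. f -> v, k -> g, t -> d / V _ V: fires at position(s) 2, 7: ovaksagum
2. o -> e, u -> i / F C0 _: no change
surface: ovaksagum

cell RANK=du, POLE=ol:
underlying: ofak-en-ak
1. f -> v, k -> g, t -> d / V _ V: fires at position(s) 2, 4: ovagenak
2. o -> e, u -> i / F C0 _: no change
surface: ovagenak

cell RANK=ri, POLE=pa:
underlying: ofak-so-e
1. f -> v, k -> g, t -> d / V _ V: fires at position(s) 2: ovaksoe
2. o -> e, u -> i / F C0 _: no change
surface: ovaksoe

cell RANK=ol, POLE=ol:
underlying: ofak-en-kum
1. f -> v, k -> g, t -> d / V _ V: fires at position(s) 2, 4: ovagenkum
2. o -> e, u -> i / F C0 _: fires at position(s) 8: ovagenkim
surface: ovagenkim


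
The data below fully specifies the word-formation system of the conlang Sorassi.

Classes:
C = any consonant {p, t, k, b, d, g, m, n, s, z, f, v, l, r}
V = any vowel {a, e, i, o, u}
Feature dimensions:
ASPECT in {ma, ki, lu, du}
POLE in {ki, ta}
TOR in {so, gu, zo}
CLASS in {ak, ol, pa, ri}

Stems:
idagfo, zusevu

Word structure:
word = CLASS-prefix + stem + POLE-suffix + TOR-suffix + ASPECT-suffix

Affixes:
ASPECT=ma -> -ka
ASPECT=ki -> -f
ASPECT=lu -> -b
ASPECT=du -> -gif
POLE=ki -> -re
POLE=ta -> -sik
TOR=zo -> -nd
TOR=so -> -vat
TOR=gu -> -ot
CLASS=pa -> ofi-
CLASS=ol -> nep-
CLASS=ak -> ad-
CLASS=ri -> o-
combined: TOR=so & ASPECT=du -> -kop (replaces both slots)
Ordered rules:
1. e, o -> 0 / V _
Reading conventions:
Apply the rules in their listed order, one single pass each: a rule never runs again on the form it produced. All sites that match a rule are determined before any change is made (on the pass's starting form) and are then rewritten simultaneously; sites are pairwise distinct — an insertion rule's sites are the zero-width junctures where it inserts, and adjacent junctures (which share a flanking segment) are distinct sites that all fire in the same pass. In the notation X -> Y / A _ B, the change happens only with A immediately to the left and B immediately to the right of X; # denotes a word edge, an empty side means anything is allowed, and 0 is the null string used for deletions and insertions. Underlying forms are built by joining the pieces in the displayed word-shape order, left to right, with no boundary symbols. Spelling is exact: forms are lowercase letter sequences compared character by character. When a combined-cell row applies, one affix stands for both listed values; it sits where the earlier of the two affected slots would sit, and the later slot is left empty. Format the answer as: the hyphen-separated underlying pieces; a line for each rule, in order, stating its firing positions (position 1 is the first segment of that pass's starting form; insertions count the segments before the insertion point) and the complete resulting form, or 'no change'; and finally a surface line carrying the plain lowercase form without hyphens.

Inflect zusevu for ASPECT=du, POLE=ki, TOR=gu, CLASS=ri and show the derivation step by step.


underlying: o-zusevu-re-ot-gif
1. e, o -> 0 / V _: fires at position(s) 10: ozusevuretgif
surface: ozusevuretgif


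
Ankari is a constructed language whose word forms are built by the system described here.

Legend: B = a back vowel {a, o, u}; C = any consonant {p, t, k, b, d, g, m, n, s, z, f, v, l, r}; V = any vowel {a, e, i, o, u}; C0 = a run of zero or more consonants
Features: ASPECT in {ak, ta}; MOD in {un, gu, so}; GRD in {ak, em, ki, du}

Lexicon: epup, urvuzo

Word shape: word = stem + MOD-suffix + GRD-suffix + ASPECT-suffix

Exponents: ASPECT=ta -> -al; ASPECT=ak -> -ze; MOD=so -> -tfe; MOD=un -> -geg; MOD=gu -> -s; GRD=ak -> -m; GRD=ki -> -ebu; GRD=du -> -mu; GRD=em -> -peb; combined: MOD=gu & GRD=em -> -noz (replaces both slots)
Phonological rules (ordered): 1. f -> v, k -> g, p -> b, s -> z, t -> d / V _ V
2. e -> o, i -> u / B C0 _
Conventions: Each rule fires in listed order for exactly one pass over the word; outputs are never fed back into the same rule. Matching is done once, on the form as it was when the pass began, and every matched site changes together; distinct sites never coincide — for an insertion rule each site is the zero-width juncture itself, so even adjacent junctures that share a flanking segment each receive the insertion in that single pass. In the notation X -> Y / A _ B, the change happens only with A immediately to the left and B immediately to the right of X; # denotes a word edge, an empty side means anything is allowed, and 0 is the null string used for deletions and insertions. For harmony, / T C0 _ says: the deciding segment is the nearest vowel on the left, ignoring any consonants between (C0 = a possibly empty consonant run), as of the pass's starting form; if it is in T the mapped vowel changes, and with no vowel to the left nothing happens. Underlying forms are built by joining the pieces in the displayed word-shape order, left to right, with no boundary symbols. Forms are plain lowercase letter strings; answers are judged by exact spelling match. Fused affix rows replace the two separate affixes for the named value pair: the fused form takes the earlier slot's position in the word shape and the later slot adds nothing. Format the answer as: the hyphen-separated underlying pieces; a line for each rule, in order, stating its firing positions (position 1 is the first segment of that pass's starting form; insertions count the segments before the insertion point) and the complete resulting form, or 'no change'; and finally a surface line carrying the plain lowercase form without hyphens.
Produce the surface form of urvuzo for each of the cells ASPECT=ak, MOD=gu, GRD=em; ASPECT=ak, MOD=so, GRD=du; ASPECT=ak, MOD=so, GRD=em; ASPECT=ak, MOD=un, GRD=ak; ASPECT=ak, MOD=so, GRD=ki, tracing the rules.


cell ASPECT=ak, MOD=gu, GRD=em:
underlying: urvuzo-noz-ze
1. f -> v, k -> g, p -> b, s -> z, t -> d / V _ V: no change
2. e -> o, i -> u / B C0 _: fires at position(s) 11: urvuzonozzo
surface: urvuzonozzo

cell ASPECT=ak, MOD=so, GRD=du:
underlying: urvuzo-tfe-mu-ze
1. f -> v, k -> g, p -> b, s -> z, t -> d / V _ V: no change
2. e -> o, i -> u / B C0 _: fires at position(s) 9, 13: urvuzotfomuzo
surface: urvuzotfomuzo

cell ASPECT=ak, MOD=so, GRD=em:
underlying: urvuzo-tfe-peb-ze
1. f -> v, k -> g, p -> b, s -> z, t -> d / V _ V: fires at position(s) 10: urvuzotfebebze
2. e -> o, i -> u / B C0 _: fires at position(s) 9: urvuzotfobebze
surface: urvuzotfobebze

cell ASPECT=ak, MOD=un, GRD=ak:
underlying: urvuzo-geg-m-ze
1. f -> v, k -> g, p -> b, s -> z, t -> d / V _ V: no change
2. e -> o, i -> u / B C0 _: fires at position(s) 8: urvuzogogmze
surface: urvuzogogmze

cell ASPECT=ak, MOD=so, GRD=ki:
underlying: urvuzo-tfe-ebu-ze
1. f -> v, k -> g, p -> b, s -> z, t -> d / V _ V: no change
2. e -> o, i -> u / B C0 _: fires at position(s) 9, 14: urvuzotfoebuzo
surface: urvuzotfoebuzo


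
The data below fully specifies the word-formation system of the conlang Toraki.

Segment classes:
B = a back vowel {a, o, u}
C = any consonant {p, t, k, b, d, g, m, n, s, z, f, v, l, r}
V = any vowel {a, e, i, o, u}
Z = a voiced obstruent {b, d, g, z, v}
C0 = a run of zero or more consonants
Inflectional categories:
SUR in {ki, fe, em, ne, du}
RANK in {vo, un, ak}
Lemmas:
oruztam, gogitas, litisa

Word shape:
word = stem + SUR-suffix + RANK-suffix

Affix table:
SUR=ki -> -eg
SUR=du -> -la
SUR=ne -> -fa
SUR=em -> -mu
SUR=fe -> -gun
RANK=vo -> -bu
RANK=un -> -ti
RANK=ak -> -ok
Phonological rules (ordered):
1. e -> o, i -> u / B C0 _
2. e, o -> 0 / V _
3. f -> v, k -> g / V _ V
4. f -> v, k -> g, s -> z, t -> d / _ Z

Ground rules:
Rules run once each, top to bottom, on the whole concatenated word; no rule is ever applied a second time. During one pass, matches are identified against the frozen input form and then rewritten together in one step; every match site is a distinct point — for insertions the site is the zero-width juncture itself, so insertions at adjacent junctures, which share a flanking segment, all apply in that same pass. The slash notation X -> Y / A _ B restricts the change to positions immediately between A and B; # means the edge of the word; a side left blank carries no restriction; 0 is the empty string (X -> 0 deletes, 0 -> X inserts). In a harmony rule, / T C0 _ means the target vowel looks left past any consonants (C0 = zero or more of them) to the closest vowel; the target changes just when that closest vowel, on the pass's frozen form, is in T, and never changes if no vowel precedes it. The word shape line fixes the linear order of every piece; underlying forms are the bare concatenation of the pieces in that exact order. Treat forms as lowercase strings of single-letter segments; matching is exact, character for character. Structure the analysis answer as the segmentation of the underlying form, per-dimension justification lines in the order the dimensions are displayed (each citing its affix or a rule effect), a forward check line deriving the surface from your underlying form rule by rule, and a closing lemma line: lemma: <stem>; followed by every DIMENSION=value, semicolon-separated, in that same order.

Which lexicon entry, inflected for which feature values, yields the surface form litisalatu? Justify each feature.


underlying: litisa-la-ti
SUR=du - signalled by the affix -la
RANK=un - signalled by the affix -ti
check: litisalati -> litisalatu -> litisalatu -> litisalatu -> litisalatu
lemma: litisa; SUR=du; RANK=un


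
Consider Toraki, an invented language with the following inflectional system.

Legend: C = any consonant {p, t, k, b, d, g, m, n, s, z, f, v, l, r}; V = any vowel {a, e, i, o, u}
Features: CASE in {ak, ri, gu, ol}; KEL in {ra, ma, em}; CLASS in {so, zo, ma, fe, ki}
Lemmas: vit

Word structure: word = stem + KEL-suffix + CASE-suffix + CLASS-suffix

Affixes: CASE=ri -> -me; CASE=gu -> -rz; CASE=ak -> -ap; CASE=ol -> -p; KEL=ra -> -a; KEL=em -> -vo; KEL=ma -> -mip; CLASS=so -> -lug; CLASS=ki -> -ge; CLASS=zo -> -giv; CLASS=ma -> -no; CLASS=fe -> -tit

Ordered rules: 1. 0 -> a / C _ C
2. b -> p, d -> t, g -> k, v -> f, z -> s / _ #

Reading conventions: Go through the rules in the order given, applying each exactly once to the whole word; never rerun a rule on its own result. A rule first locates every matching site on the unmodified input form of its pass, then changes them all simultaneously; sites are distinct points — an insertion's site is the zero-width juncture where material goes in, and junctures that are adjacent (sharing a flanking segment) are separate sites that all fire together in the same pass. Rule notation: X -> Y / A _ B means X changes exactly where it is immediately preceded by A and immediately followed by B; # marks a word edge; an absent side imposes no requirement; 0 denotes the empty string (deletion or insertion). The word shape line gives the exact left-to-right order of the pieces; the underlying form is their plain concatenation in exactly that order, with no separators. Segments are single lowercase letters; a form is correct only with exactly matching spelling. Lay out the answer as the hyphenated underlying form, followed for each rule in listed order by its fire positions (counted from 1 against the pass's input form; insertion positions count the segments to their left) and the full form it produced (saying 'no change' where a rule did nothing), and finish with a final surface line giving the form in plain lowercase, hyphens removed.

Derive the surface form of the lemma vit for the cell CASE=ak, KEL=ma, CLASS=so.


underlying: vit-mip-ap-lug
1. 0 -> a / C _ C: inserts after position(s) 3, 8: vitamipapalug
2. b -> p, d -> t, g -> k, v -> f, z -> s / _ #: fires at position(s) 13: vitamipapaluk
surface: vitamipapaluk


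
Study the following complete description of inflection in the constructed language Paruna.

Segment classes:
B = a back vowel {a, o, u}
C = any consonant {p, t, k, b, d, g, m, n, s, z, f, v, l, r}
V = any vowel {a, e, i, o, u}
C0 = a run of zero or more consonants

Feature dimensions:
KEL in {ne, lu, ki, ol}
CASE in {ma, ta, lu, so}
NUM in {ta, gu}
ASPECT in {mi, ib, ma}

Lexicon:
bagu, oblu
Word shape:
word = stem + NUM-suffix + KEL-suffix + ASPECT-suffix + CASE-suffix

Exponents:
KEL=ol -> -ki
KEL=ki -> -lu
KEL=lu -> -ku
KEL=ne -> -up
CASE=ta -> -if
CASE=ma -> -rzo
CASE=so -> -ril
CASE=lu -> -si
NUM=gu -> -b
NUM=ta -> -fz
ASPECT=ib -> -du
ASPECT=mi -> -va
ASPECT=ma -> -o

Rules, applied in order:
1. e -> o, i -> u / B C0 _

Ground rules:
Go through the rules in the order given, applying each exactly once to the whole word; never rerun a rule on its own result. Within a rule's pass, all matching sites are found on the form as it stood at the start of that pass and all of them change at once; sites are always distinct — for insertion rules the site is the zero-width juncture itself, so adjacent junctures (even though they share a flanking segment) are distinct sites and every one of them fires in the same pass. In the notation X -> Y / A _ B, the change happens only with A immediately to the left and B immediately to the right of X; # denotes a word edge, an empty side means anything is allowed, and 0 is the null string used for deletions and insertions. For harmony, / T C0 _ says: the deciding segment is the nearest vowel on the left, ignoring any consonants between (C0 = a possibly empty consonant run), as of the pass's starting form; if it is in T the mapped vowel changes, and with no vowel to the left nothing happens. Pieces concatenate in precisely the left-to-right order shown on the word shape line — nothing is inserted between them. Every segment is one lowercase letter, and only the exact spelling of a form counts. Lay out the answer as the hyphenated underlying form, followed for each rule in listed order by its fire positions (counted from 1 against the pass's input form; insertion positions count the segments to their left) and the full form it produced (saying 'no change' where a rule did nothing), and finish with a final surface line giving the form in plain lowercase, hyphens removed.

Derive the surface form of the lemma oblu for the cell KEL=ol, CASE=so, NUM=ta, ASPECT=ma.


underlying: oblu-fz-ki-o-ril
1. e -> o, i -> u / B C0 _: fires at position(s) 8, 11: oblufzkuorul
surface: oblufzkuorul


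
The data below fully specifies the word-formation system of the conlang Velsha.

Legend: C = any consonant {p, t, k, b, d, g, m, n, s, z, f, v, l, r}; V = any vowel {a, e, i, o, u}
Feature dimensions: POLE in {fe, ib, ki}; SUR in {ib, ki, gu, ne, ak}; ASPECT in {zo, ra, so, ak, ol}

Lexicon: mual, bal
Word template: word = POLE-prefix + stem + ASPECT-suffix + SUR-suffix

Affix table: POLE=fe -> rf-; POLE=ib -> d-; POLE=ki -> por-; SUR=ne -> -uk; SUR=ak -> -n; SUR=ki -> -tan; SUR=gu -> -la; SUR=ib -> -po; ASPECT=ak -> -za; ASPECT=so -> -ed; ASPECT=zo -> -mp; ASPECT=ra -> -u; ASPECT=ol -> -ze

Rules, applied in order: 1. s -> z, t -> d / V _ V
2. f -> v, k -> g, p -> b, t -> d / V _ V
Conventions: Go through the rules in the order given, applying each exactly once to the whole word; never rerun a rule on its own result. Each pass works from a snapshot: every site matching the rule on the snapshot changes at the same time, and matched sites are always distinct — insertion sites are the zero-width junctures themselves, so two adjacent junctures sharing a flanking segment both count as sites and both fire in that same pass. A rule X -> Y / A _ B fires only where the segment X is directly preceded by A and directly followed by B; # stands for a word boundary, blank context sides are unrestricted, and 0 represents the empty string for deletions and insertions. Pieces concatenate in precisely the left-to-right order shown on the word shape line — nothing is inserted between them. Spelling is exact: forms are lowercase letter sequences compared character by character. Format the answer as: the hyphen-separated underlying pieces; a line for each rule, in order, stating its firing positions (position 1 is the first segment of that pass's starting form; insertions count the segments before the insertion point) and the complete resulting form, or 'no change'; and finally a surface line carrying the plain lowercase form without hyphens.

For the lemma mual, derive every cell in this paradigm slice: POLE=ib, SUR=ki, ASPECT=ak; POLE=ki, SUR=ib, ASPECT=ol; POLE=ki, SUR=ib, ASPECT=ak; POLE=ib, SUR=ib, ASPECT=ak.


cell POLE=ib, SUR=ki, ASPECT=ak:
underlying: d-mual-za-tan
1. s -> z, t -> d / V _ V: fires at position(s) 8: dmualzadan
2. f -> v, k -> g, p -> b, t -> d / V _ V: no change
surface: dmualzadan

cell POLE=ki, SUR=ib, ASPECT=ol:
underlying: por-mual-ze-po
1. s -> z, t -> d / V _ V: no change
2. f -> v, k -> g, p -> b, t -> d / V _ V: fires at position(s) 10: pormualzebo
surface: pormualzebo

cell POLE=ki, SUR=ib, ASPECT=ak:
underlying: por-mual-za-po
1. s -> z, t -> d / V _ V: no change
2. f -> v, k -> g, p -> b, t -> d / V _ V: fires at position(s) 10: pormualzabo
surface: pormualzabo

cell POLE=ib, SUR=ib, ASPECT=ak:
underlying: d-mual-za-po
1. s -> z, t -> d / V _ V: no change
2. f -> v, k -> g, p -> b, t -> d / V _ V: fires at position(s) 8: dmualzabo
surface: dmualzabo


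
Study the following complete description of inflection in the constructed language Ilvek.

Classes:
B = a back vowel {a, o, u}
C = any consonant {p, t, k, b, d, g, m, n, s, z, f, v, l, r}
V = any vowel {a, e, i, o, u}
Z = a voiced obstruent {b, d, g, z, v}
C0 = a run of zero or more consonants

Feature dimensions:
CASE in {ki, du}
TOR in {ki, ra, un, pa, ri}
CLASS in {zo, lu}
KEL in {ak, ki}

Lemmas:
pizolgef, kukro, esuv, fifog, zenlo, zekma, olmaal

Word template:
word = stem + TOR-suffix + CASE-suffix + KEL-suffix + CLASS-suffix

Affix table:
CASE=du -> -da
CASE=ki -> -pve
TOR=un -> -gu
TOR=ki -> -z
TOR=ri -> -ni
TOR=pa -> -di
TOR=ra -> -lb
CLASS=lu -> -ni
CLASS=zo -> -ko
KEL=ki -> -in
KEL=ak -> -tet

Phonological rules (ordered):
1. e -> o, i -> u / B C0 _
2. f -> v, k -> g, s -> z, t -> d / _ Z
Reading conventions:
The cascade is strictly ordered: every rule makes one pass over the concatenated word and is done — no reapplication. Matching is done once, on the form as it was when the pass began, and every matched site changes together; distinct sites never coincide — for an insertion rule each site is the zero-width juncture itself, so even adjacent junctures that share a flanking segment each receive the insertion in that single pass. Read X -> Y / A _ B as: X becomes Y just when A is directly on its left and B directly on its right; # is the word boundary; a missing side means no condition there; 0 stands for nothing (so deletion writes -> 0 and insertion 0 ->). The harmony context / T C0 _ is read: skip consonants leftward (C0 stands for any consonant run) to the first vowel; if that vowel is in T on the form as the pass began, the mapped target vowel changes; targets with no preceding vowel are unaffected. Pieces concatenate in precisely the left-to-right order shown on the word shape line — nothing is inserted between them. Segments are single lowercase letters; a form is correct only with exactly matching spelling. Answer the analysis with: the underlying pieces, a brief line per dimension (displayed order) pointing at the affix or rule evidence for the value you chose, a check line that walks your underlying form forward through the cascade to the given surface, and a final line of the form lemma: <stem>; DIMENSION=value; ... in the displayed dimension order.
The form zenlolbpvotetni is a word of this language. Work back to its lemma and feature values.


underlying: zenlo-lb-pve-tet-ni
CASE=ki - signalled by the affix -pve
TOR=ra - signalled by the affix -lb
CLASS=lu - signalled by the affix -ni
KEL=ak - signalled by the affix -tet
check: zenlolbpvetetni -> zenlolbpvotetni -> zenlolbpvotetni
lemma: zenlo; CASE=ki; TOR=ra; CLASS=lu; KEL=ak


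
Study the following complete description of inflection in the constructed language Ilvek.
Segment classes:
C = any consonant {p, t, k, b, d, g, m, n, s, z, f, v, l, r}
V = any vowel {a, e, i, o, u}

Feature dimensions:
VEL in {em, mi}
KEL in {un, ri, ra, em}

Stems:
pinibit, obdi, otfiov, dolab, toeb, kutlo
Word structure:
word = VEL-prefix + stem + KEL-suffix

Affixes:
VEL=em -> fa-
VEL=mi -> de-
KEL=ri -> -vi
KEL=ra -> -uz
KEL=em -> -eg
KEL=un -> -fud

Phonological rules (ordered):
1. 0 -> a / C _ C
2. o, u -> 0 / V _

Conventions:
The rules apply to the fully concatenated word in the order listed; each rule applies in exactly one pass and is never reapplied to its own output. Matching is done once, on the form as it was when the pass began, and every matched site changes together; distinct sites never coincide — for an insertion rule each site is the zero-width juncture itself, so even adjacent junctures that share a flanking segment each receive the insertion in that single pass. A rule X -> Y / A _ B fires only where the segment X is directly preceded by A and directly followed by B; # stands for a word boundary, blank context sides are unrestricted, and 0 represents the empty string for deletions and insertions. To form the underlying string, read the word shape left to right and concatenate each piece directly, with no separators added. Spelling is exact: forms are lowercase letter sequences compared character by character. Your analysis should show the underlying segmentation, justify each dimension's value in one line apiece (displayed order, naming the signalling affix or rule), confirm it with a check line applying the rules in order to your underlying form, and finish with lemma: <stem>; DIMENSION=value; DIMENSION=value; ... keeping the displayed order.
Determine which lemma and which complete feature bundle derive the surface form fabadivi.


underlying: fa-obdi-vi
VEL=em - signalled by the affix fa-
KEL=ri - signalled by the affix -vi
check: faobdivi -> faobadivi -> fabadivi
lemma: obdi; VEL=em; KEL=ri


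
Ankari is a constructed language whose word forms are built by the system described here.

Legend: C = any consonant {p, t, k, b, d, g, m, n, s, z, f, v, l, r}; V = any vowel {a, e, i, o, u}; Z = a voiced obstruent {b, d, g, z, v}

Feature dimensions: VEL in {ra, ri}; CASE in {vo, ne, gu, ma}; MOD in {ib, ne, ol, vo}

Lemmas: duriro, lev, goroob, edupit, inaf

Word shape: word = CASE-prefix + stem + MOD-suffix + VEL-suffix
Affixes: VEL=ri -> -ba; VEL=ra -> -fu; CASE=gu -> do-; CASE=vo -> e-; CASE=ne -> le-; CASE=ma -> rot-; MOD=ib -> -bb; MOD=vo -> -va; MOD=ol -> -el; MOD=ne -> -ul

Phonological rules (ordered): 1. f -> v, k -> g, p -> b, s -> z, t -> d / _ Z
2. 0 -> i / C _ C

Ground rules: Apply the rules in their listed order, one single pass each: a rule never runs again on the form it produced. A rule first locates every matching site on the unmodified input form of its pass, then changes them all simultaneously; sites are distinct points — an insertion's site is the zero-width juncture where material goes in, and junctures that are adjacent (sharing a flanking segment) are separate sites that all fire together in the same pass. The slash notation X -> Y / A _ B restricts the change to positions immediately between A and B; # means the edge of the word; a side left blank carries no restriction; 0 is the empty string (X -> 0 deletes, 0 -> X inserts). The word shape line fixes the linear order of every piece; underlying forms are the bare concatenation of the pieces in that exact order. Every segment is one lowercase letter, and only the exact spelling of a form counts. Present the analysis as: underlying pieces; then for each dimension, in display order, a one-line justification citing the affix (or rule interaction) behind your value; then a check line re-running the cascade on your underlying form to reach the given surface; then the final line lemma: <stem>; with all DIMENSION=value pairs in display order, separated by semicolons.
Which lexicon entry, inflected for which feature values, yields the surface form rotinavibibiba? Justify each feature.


underlying: rot-inaf-bb-ba
VEL=ri - signalled by the affix -ba
CASE=ma - signalled by the affix rot-
MOD=ib - signalled by the affix -bb
check: rotinafbbba -> rotinavbbba -> rotinavibibiba
lemma: inaf; VEL=ri; CASE=ma; MOD=ib


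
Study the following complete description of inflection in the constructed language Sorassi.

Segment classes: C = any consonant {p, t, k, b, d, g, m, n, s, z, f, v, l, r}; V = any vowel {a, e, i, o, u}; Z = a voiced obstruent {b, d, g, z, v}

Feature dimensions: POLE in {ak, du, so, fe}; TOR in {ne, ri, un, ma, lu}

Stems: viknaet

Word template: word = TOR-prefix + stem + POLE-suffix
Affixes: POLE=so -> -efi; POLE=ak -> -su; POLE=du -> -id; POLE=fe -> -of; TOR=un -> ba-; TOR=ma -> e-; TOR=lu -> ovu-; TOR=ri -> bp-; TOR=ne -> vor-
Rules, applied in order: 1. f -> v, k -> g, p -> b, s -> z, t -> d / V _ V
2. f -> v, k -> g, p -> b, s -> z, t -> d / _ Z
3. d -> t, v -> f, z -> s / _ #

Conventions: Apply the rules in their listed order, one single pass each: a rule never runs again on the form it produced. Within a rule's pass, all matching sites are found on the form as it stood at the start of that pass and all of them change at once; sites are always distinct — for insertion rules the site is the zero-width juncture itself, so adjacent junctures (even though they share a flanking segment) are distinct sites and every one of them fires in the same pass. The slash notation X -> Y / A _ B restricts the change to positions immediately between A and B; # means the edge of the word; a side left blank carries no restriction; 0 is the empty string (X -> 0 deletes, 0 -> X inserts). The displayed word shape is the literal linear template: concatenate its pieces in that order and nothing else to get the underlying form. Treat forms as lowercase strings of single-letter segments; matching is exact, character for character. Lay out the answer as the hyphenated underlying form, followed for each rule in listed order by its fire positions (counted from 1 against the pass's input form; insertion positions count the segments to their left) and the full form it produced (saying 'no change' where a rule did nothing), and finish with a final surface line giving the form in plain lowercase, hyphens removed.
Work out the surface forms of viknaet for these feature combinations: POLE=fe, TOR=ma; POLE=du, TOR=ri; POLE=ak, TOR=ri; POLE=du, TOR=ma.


cell POLE=fe, TOR=ma:
underlying: e-viknaet-of
1. f -> v, k -> g, p -> b, s -> z, t -> d / V _ V: fires at position(s) 8: eviknaedof
2. f -> v, k -> g, p -> b, s -> z, t -> d / _ Z: no change
3. d -> t, v -> f, z -> s / _ #: no change
surface: eviknaedof

cell POLE=du, TOR=ri:
underlying: bp-viknaet-id
1. f -> v, k -> g, p -> b, s -> z, t -> d / V _ V: fires at position(s) 9: bpviknaedid
2. f -> v, k -> g, p -> b, s -> z, t -> d / _ Z: fires at position(s) 2: bbviknaedid
3. d -> t, v -> f, z -> s / _ #: fires at position(s) 11: bbviknaedit
surface: bbviknaedit

cell POLE=ak, TOR=ri:
underlying: bp-viknaet-su
1. f -> v, k -> g, p -> b, s -> z, t -> d / V _ V: no change
2. f -> v, k -> g, p -> b, s -> z, t -> d / _ Z: fires at position(s) 2: bbviknaetsu
3. d -> t, v -> f, z -> s / _ #: no change
surface: bbviknaetsu

cell POLE=du, TOR=ma:
underlying: e-viknaet-id
1. f -> v, k -> g, p -> b, s -> z, t -> d / V _ V: fires at position(s) 8: eviknaedid
2. f -> v, k -> g, p -> b, s -> z, t -> d / _ Z: no change
3. d -> t, v -> f, z -> s / _ #: fires at position(s) 10: eviknaedit
surface: eviknaedit
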